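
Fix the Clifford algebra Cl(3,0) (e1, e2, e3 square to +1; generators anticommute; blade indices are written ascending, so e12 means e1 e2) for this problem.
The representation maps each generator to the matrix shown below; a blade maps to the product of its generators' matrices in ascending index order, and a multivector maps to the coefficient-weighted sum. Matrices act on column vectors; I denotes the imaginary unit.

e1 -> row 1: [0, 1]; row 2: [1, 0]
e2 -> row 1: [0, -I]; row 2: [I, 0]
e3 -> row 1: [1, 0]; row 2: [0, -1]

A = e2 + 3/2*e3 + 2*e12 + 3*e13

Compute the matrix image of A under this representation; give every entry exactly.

Bivector images (products of the table entries): rho(e12) = rho(e1)rho(e2) = row 1: [I, 0]; row 2: [0, -I]; rho(e13) = rho(e1)rho(e3) = row 1: [0, -1]; row 2: [1, 0].
M = (1)*rho(e2) + (3/2)*rho(e3) + (2)*rho(e12) + (3)*rho(e13), summed entrywise:
Answer: row 1: [3/2 + 2*I, -3 - I]; row 2: [3 + I, -3/2 - 2*I]


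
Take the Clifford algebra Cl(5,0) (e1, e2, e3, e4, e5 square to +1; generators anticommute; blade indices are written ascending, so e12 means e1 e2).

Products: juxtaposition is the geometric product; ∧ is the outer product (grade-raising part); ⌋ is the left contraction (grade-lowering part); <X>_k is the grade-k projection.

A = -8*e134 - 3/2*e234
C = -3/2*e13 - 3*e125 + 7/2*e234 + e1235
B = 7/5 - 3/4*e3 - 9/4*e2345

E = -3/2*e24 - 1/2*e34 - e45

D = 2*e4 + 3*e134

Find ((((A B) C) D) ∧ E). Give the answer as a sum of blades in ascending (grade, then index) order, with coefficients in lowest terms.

step 1: -27/8*e5 - 6*e14 - 9/8*e24 - 18*e125 - 56/5*e134 - 21/10*e234
step 2: -933/20 - 351/16*e3 - 84/5*e4 + 1973/40*e12 + 9*e34 - 141/8*e123 + 63/20*e124 + 81/16*e135 - 219/40*e145 - 27*e235 + 146/5*e245 - 27/16*e1234 + 2223/40*e1345 + 4113/80*e2345
step 3: -168/5 - 27*e1 - 81/16*e2 + 18*e3 - 933/10*e4 + 6669/40*e5 + 63/10*e12 - 252/5*e13 + 1053/16*e14 + 219/20*e15 - 189/20*e23 - 423/8*e24 - 292/5*e25 - 351/8*e34 + 657/40*e35 + 243/16*e45 - 27/8*e123 + 1973/20*e124 - 12339/80*e125 - 2799/20*e134 - 2223/20*e135 - 5919/40*e234 - 4113/40*e235 - 141/4*e1234 + 438/5*e1235 + 81*e1245 - 81/8*e1345 + 54*e2345
step 4: 252/5*e24 + 84/5*e34 + 168/5*e45 + 81/2*e124 + 27/2*e134 + 27*e145 + 945/32*e234 - 9801/40*e245 - 8109/80*e345 - 315/4*e1234 - 909/40*e1245 + 1797/40*e1345 + 5063/80*e2345 - 13797/160*e12345
Answer: 252/5*e24 + 84/5*e34 + 168/5*e45 + 81/2*e124 + 27/2*e134 + 27*e145 + 945/32*e234 - 9801/40*e245 - 8109/80*e345 - 315/4*e1234 - 909/40*e1245 + 1797/40*e1345 + 5063/80*e2345 - 13797/160*e12345


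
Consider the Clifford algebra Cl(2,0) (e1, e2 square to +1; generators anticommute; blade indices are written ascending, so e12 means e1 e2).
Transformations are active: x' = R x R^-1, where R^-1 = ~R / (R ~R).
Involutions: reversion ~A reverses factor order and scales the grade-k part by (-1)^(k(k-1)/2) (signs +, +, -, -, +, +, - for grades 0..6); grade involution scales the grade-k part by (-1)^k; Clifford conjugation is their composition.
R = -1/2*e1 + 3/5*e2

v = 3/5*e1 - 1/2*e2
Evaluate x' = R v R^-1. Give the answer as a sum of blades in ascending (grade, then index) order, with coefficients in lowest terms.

~R = -1/2*e1 + 3/5*e2, and R ~R = 61/100, so R^-1 = ~R / (61/100).
R v = -3/5 - 11/100*e12
Answer: 117/305*e1 - 83/122*e2


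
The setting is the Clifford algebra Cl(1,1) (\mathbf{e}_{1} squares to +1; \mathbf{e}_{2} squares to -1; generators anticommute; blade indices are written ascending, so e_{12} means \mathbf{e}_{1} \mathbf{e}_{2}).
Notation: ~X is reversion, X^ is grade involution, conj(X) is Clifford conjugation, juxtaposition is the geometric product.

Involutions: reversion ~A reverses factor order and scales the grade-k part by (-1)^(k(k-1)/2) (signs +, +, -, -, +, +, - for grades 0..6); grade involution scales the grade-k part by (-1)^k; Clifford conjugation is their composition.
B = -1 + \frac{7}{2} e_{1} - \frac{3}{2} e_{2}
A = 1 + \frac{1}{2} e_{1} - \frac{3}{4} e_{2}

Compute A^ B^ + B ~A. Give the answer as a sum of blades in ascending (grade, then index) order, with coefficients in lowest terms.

first term: -\frac{3}{8} - 3 e_{1} + \frac{3}{4} e_{2} + \frac{15}{8} e_{12}
second term: -\frac{3}{8} + 3 e_{1} - \frac{3}{4} e_{2} - \frac{15}{8} e_{12}
Answer: -\frac{3}{4}


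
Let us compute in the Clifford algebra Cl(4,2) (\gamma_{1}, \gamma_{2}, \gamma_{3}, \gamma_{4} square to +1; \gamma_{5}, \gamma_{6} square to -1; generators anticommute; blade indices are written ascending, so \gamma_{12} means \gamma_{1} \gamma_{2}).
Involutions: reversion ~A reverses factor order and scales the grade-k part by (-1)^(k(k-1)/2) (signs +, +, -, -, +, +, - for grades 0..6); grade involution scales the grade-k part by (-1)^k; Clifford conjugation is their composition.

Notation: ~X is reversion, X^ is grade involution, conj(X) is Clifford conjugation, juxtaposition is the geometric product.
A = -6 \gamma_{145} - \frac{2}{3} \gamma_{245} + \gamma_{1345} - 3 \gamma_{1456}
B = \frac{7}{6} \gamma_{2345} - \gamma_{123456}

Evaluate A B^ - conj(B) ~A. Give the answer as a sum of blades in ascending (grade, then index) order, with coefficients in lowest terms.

first term: -\frac{7}{9} \gamma_{3} - \frac{7}{6} \gamma_{12} + 3 \gamma_{23} - \gamma_{26} - 7 \gamma_{123} - \frac{2}{3} \gamma_{136} + 6 \gamma_{236} - \frac{7}{2} \gamma_{1236}
second term: -\frac{7}{9} \gamma_{3} + \frac{7}{6} \gamma_{12} - 3 \gamma_{23} + \gamma_{26} + 7 \gamma_{123} + \frac{2}{3} \gamma_{136} - 6 \gamma_{236} - \frac{7}{2} \gamma_{1236}
Answer: -\frac{7}{3} \gamma_{12} + 6 \gamma_{23} - 2 \gamma_{26} - 14 \gamma_{123} - \frac{4}{3} \gamma_{136} + 12 \gamma_{236}


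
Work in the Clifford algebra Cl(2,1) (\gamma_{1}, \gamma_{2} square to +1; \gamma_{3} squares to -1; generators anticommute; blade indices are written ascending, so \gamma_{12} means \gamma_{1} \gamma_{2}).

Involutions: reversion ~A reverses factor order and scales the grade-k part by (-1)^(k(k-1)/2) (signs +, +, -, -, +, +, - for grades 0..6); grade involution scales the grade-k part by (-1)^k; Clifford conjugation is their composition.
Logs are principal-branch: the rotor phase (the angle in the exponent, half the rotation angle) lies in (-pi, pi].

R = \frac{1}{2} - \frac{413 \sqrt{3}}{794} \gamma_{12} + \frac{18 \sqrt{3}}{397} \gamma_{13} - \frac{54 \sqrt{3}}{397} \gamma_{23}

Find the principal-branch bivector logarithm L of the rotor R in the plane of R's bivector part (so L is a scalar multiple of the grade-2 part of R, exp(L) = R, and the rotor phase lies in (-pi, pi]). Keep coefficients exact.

The scalar part of R is \frac{1}{2}, and that scalar determines the rotor phase on the principal branch; recovering the unit plane as bivector-part over sine of the phase gives L = phase * plane.
Concretely: cos(phase) = \frac{1}{2} gives phase = ±\frac{\pi}{3}, and since phase/sin(phase) is even the sign is immaterial: L = (phase/sin(phase)) * <R>_2 = (\frac{2 \sqrt{3} \pi}{9}) * <R>_2.
Answer: - \frac{413 \pi}{1191} \gamma_{12} + \frac{12 \pi}{397} \gamma_{13} - \frac{36 \pi}{397} \gamma_{23}


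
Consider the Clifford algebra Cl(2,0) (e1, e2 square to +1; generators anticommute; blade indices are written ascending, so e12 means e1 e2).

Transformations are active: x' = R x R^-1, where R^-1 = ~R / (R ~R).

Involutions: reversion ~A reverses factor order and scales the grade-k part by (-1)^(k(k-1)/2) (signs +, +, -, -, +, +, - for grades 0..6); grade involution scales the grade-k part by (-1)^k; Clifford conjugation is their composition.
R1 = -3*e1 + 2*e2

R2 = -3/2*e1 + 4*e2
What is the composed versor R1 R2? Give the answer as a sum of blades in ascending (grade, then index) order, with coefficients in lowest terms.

Distribute over the terms of R1 (each basis-blade product reordered to ascending indices, repeated generators contracted through their squares):
(-3*e1) R2 = 9/2 - 12*e12
(2*e2) R2 = 8 + 3*e12
Summing the partial products and collecting blades:
Answer: 25/2 - 9*e12


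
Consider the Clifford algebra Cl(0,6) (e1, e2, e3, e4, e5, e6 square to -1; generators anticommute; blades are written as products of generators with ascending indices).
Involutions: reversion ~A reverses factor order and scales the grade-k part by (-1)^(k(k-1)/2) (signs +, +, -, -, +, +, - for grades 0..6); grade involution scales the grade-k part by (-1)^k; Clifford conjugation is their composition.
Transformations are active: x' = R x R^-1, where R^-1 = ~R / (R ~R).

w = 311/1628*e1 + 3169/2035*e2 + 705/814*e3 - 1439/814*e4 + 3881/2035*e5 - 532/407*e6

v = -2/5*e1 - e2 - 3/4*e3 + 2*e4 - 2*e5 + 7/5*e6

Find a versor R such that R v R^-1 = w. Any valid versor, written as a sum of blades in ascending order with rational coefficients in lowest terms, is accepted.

Equal squares first: v^2 = w^2 = -4673/400. Then v + w = -1701/8140*e1 + 1134/2035*e2 + 189/1628*e3 + 189/814*e4 - 189/2035*e5 + 189/2035*e6 is a versor taking v to w, provided it is invertible.
Answer: -1701/8140*e1 + 1134/2035*e2 + 189/1628*e3 + 189/814*e4 - 189/2035*e5 + 189/2035*e6


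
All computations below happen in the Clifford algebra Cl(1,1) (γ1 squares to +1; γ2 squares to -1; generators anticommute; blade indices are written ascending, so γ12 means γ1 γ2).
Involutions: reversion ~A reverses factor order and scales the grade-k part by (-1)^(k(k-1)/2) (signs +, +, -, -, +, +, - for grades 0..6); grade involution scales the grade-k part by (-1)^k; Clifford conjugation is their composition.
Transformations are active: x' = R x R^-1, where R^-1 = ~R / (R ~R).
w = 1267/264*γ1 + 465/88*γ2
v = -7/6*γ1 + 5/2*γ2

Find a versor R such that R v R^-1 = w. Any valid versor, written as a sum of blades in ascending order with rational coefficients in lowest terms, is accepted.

Why this works: both vectors square to -44/9, so q(v) = q(w) and R = v + w = 959/264*γ1 + 685/88*γ2 carries v to w — its own direction survives, the complement (v - w)/2 flips.
Answer: 959/264*γ1 + 685/88*γ2


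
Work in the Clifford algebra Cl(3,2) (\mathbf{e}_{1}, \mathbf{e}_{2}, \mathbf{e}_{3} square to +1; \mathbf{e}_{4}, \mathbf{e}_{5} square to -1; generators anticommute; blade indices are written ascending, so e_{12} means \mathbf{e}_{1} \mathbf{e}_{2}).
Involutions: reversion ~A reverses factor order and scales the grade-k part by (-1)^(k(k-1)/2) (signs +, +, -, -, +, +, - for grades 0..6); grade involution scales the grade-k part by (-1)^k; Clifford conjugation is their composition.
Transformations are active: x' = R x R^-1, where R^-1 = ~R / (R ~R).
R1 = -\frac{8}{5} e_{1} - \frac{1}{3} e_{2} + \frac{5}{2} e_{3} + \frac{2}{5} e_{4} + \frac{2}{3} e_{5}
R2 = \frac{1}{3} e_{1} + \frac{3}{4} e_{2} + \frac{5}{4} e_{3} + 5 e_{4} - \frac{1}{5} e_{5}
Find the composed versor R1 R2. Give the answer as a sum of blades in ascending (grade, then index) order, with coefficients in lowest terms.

Distribute over the terms of R1 (each basis-blade product reordered to ascending indices, repeated generators contracted through their squares):
(-\frac{8}{5} e_{1}) R2 = -\frac{8}{15} - \frac{6}{5} e_{12} - 2 e_{13} - 8 e_{14} + \frac{8}{25} e_{15}
(-\frac{1}{3} e_{2}) R2 = -\frac{1}{4} + \frac{1}{9} e_{12} - \frac{5}{12} e_{23} - \frac{5}{3} e_{24} + \frac{1}{15} e_{25}
(\frac{5}{2} e_{3}) R2 = \frac{25}{8} - \frac{5}{6} e_{13} - \frac{15}{8} e_{23} + \frac{25}{2} e_{34} - \frac{1}{2} e_{35}
(\frac{2}{5} e_{4}) R2 = -2 - \frac{2}{15} e_{14} - \frac{3}{10} e_{24} - \frac{1}{2} e_{34} - \frac{2}{25} e_{45}
(\frac{2}{3} e_{5}) R2 = \frac{2}{15} - \frac{2}{9} e_{15} - \frac{1}{2} e_{25} - \frac{5}{6} e_{35} - \frac{10}{3} e_{45}
Summing the partial products and collecting blades:
Answer: \frac{19}{40} - \frac{49}{45} e_{12} - \frac{17}{6} e_{13} - \frac{122}{15} e_{14} + \frac{22}{225} e_{15} - \frac{55}{24} e_{23} - \frac{59}{30} e_{24} - \frac{13}{30} e_{25} + 12 e_{34} - \frac{4}{3} e_{35} - \frac{256}{75} e_{45}


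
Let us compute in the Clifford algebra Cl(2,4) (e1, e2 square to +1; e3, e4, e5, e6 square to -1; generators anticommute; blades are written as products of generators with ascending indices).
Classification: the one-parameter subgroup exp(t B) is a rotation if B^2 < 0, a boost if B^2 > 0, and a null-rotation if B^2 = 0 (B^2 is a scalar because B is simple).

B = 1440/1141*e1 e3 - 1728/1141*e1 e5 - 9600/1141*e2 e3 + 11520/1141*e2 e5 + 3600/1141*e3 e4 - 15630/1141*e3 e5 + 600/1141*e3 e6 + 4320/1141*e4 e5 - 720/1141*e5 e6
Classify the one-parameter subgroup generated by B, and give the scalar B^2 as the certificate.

B^2 term by term: the squares give (1440/1141)^2*(e1 e3)^2 + (-1728/1141)^2*(e1 e5)^2 + (-9600/1141)^2*(e2 e3)^2 + (11520/1141)^2*(e2 e5)^2 + (3600/1141)^2*(e3 e4)^2 + (-15630/1141)^2*(e3 e5)^2 + (600/1141)^2*(e3 e6)^2 + (4320/1141)^2*(e4 e5)^2 + (-720/1141)^2*(e5 e6)^2 = 2073600/1301881*(+1) + 2985984/1301881*(+1) + 92160000/1301881*(+1) + 132710400/1301881*(+1) + 12960000/1301881*(-1) + 244296900/1301881*(-1) + 360000/1301881*(-1) + 18662400/1301881*(-1) + 518400/1301881*(-1) = -36 (each basis 2-blade squares to minus the product of its generators' squares); cross terms between blades sharing an index anticommute and cancel; the commuting (index-disjoint) pairs give grade-4 terms 2*c*c'*(blade product), which cancel blade by blade — e1 e2 e3 e5: -33177600/1301881 + 33177600/1301881 = 0; e1 e3 e4 e5: 12441600/1301881 - 12441600/1301881 = 0; e1 e3 e5 e6: -2073600/1301881 + 2073600/1301881 = 0; e2 e3 e4 e5: -82944000/1301881 + 82944000/1301881 = 0; e2 e3 e5 e6: 13824000/1301881 - 13824000/1301881 = 0; e3 e4 e5 e6: -5184000/1301881 + 5184000/1301881 = 0 — confirming B is simple. So B^2 = -36.
Answer: rotation, certificate B^2 = -36. The invariant at work: B^2 = -36 is unchanged by conjugation, hence its sign classifies the subgroup whatever basis B is written in.


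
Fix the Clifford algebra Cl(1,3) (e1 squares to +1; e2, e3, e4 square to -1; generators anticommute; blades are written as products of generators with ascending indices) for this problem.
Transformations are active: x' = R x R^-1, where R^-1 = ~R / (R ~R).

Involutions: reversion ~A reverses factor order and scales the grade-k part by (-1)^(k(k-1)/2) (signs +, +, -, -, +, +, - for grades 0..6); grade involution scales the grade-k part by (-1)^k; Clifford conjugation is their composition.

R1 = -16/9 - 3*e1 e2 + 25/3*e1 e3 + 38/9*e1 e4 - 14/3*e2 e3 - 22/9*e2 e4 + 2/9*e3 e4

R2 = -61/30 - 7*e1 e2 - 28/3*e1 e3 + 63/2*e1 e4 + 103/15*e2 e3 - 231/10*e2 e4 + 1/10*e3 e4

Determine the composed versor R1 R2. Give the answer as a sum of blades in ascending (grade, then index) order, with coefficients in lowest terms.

Distribute over the grade parts of R1 (each basis-blade product reordered to ascending indices, repeated generators contracted through their squares):
<R1>_0 (= -16/9) R2 = 488/135 + 112/9*e1 e2 + 448/27*e1 e3 - 56*e1 e4 - 1648/135*e2 e3 + 616/15*e2 e4 - 8/45*e3 e4
<R1>_2 (= -3*e1 e2 + 25/3*e1 e3 + 38/9*e1 e4 - 14/3*e2 e3 - 22/9*e2 e4 + 2/9*e3 e4) R2 = 466/9 - 23/30*e1 e2 + 2677/90*e1 e3 - 8597/135*e1 e4 - 3238/45*e2 e3 + 3883/54*e2 e4 - 47999/270*e3 e4 + 2242/45*e1 e2 e3 e4
Summing the partial products and collecting blades:
Answer: 7478/135 + 1051/90*e1 e2 + 12511/270*e1 e3 - 16157/135*e1 e4 - 11362/135*e2 e3 + 30503/270*e2 e4 - 48047/270*e3 e4 + 2242/45*e1 e2 e3 e4


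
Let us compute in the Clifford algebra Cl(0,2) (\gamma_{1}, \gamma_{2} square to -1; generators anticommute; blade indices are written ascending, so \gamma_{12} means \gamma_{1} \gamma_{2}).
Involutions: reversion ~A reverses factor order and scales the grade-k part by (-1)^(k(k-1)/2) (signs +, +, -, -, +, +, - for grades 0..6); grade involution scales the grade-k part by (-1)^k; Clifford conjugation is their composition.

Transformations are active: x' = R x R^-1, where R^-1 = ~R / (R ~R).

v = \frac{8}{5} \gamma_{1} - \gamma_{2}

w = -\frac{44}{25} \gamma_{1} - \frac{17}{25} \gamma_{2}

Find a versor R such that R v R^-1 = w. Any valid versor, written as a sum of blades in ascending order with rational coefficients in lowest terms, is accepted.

Sketch: the shared square -\frac{89}{25} makes R = v + w = -\frac{4}{25} \gamma_{1} - \frac{42}{25} \gamma_{2} the natural versor; its sandwich fixes that direction, negates (v - w)/2, and sends v to w.
Answer: -\frac{4}{25} \gamma_{1} - \frac{42}{25} \gamma_{2}


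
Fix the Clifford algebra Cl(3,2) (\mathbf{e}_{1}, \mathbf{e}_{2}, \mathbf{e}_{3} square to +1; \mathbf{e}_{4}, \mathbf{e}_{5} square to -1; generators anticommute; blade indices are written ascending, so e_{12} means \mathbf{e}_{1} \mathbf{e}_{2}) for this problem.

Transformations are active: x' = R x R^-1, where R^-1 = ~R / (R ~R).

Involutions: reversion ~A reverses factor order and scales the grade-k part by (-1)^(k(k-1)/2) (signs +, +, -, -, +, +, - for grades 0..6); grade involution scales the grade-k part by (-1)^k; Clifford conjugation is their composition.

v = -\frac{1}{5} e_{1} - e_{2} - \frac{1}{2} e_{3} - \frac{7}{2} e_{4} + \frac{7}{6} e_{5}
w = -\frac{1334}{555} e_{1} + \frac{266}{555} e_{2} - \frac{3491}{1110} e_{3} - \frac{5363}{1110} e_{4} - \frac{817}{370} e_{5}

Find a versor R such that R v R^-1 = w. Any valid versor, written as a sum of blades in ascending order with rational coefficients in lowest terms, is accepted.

Here q(v) = q(w) = -\frac{11089}{900}; the classical choice R = v + w = -\frac{289}{111} e_{1} - \frac{289}{555} e_{2} - \frac{2023}{555} e_{3} - \frac{4624}{555} e_{4} - \frac{578}{555} e_{5} then realises v -> w under the sandwich.
Answer: -\frac{289}{111} e_{1} - \frac{289}{555} e_{2} - \frac{2023}{555} e_{3} - \frac{4624}{555} e_{4} - \frac{578}{555} e_{5}


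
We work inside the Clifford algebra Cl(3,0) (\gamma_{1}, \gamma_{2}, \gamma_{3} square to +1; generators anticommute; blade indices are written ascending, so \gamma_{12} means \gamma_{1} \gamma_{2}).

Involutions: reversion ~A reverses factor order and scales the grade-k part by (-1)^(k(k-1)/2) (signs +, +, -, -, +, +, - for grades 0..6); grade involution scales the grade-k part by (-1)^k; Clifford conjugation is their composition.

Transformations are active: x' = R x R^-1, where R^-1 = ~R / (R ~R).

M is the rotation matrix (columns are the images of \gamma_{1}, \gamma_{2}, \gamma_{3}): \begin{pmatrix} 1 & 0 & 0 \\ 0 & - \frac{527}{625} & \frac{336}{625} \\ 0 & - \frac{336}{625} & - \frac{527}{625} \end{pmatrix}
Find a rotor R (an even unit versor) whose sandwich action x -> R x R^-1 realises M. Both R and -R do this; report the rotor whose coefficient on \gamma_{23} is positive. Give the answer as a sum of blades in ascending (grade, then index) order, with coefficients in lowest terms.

Method: write R = a + b12*\gamma_{12} + b13*\gamma_{13} + b23*\gamma_{23} with a^2 + b12^2 + b13^2 + b23^2 = 1 (so R^-1 = ~R). Expanding the columns R e_j ~R gives tr M = 4a^2 - 1 and, from the antisymmetric part, M21 - M12 = -4a*b12, M13 - M31 = 4a*b13, M32 - M23 = -4a*b23.
Here tr M = -\frac{429}{625}, so a^2 = (1 + tr M)/4 = \frac{49}{625} and a = ±\frac{7}{25}. Taking a = \frac{7}{25}: M21 - M12 = 0, M13 - M31 = 0, M32 - M23 = -\frac{672}{625}, giving b12 = 0, b13 = 0, b23 = \frac{24}{25}, i.e. R = \frac{7}{25} + \frac{24}{25} \gamma_{23}.
Its \gamma_{23} coefficient is already positive.
Answer: \frac{7}{25} + \frac{24}{25} \gamma_{23}. Key observation: the double cover Spin(3) -> SO(3) sends R and -R to the same matrix (trace -\frac{429}{625} here), so the stated sign of the \gamma_{23} coefficient is what selects one sheet.


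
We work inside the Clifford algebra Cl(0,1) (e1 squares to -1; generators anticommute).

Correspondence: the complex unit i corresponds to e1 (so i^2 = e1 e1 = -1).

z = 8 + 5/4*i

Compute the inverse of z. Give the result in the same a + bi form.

In blades: z = 8 + 5/4*e1.
With qbar = 8 - 5/4*e1 (scalar fixed, mapped units negated), z qbar = 1049/16 (the sum of squared coefficients), so z^-1 = qbar / (1049/16) = 128/1049 - 20/1049*e1; translating back:
Answer: 128/1049 - 20/1049*i


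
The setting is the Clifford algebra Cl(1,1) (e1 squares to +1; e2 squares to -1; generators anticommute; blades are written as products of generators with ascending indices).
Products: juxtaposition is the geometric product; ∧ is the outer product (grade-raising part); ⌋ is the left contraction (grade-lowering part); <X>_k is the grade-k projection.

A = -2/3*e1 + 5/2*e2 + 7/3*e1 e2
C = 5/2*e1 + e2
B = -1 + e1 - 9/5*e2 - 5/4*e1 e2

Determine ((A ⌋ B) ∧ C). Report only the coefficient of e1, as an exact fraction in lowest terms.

step 1: 11/12 - 25/8*e1 + 5/6*e2
step 2: 55/24*e1 + 11/12*e2 - 125/24*e1 e2
Answer: 55/24


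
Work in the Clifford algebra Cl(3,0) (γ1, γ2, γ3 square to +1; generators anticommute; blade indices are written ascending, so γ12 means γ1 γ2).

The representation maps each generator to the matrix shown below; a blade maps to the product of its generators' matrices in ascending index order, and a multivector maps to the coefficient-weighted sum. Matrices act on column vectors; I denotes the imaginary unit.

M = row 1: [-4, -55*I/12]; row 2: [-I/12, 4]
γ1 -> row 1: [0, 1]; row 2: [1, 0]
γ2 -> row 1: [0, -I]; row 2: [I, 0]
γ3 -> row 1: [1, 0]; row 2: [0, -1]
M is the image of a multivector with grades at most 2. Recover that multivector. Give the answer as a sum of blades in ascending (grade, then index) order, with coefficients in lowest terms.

Method: 1, rho(γ1), rho(γ2), rho(γ3) form a trace-orthogonal basis of the 2x2 complex matrices (tr(X Y) = 2 if X = Y, else 0), so M = m0*1 + m1*rho(γ1) + m2*rho(γ2) + m3*rho(γ3) with m0 = tr(M)/2 = 0, m1 = tr(M rho(γ1))/2 = -7*I/3, m2 = tr(M rho(γ2))/2 = 9/4, m3 = tr(M rho(γ3))/2 = -4.
Multiplying table entries, the bivector images are rho(γ12) = I*rho(γ3), rho(γ13) = -I*rho(γ2), rho(γ23) = I*rho(γ1); with real blade coefficients the real parts of m0..m3 are the coefficients of 1, γ1, γ2, γ3 and the imaginary parts give the bivectors (γ23: Im m1, γ13: -Im m2, γ12: Im m3).
Answer: 9/4*γ2 - 4*γ3 - 7/3*γ23


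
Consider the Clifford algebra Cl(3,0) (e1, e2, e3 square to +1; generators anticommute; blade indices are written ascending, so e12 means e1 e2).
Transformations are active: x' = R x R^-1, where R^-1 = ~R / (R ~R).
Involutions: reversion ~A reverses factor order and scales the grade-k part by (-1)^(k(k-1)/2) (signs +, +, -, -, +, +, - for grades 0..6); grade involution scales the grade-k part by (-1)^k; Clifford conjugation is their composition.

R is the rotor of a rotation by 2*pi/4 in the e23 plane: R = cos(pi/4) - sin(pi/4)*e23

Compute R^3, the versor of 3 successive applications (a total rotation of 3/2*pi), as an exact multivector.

The rotor phase is half the rotation angle and phases add under composition, so 3 steps in the e23 plane accumulate phase 3*(pi/4) = 3*pi/4: R^3 = cos(3*pi/4) - sin(3*pi/4)*e23.
cos(3*pi/4) = -sqrt(2)/2 and sin(3*pi/4) = sqrt(2)/2, so R^3 = -sqrt(2)/2 - sqrt(2)/2*e23. The net rotation is 3/2*pi; the rotor keeps the half-angle phase exactly.
Answer: -sqrt(2)/2 - sqrt(2)/2*e23


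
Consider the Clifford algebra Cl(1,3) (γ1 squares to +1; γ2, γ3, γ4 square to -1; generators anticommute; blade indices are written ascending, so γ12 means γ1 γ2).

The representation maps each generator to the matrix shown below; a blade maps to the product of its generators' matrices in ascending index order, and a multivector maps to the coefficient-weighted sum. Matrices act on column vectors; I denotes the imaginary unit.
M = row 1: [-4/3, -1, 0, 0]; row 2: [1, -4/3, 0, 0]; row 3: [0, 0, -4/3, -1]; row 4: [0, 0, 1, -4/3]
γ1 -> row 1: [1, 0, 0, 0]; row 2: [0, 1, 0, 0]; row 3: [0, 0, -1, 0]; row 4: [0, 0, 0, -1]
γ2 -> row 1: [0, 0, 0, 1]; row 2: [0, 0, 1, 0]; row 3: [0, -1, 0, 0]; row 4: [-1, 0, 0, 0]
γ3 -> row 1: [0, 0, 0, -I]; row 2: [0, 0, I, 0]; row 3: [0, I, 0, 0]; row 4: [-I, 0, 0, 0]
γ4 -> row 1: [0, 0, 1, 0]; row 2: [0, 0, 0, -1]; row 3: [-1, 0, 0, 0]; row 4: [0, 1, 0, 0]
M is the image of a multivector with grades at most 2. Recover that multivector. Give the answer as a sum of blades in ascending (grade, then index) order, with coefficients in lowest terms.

Method: the blade images are trace-orthogonal — tr(rho(e_A) rho(e_B)^-1) = 4 if A = B and 0 otherwise — and rho(e_A)^-1 = (e_A)^2 * rho(e_A) with (e_A)^2 = +1 or -1, so the coefficient of e_A in the preimage is (e_A)^2 * tr(M rho(e_A))/4.
Nonzero projections over blades of grade <= 2: 1: (1)^2 = +1, tr(M 1) = -16/3, coefficient -4/3; γ24: (γ24)^2 = -1, tr(M rho(γ24)) = 4, coefficient -1. Every other blade of grade <= 2 projects to 0.
Answer: -4/3 - γ24


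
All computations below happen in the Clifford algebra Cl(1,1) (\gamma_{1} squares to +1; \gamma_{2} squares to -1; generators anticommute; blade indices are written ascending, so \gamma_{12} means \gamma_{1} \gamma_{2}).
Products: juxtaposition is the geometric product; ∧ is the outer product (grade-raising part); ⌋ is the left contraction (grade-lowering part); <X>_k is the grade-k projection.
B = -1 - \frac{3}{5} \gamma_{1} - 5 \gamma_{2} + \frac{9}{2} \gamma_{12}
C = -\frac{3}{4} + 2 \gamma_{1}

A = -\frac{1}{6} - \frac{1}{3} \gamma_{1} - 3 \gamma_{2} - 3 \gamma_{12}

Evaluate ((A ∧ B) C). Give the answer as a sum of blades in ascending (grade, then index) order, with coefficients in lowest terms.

step 1: \frac{1}{6} + \frac{13}{30} \gamma_{1} + \frac{23}{6} \gamma_{2} + \frac{127}{60} \gamma_{12}
step 2: \frac{89}{120} + \frac{1}{120} \gamma_{1} - \frac{853}{120} \gamma_{2} - \frac{2221}{240} \gamma_{12}
Answer: \frac{89}{120} + \frac{1}{120} \gamma_{1} - \frac{853}{120} \gamma_{2} - \frac{2221}{240} \gamma_{12}


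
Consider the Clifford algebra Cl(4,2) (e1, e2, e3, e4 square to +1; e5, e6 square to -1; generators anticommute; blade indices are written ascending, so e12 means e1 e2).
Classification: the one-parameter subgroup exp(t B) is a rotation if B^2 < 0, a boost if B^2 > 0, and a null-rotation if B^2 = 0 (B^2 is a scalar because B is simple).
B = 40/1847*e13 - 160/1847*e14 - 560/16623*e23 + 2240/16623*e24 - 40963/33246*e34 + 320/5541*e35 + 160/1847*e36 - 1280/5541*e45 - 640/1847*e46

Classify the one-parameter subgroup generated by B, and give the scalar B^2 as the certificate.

B^2 term by term: the squares give (40/1847)^2*(e13)^2 + (-160/1847)^2*(e14)^2 + (-560/16623)^2*(e23)^2 + (2240/16623)^2*(e24)^2 + (-40963/33246)^2*(e34)^2 + (320/5541)^2*(e35)^2 + (160/1847)^2*(e36)^2 + (-1280/5541)^2*(e45)^2 + (-640/1847)^2*(e46)^2 = 1600/3411409*(-1) + 25600/3411409*(-1) + 313600/276324129*(-1) + 5017600/276324129*(-1) + 1677967369/1105296516*(-1) + 102400/30702681*(+1) + 25600/3411409*(+1) + 1638400/30702681*(+1) + 409600/3411409*(+1) = -49/36 (each basis 2-blade squares to minus the product of its generators' squares); cross terms between blades sharing an index anticommute and cancel; the commuting (index-disjoint) pairs give grade-4 terms 2*c*c'*(blade product), which cancel blade by blade — e1234: -179200/30702681 + 179200/30702681 = 0; e1345: -102400/10234227 + 102400/10234227 = 0; e1346: -51200/3411409 + 51200/3411409 = 0; e2345: 1433600/92108043 - 1433600/92108043 = 0; e2346: 716800/30702681 - 716800/30702681 = 0; e3456: 409600/10234227 - 409600/10234227 = 0 — confirming B is simple. So B^2 = -49/36.
Answer: rotation, certificate B^2 = -49/36. The class reads off the invariant scalar -49/36 directly.


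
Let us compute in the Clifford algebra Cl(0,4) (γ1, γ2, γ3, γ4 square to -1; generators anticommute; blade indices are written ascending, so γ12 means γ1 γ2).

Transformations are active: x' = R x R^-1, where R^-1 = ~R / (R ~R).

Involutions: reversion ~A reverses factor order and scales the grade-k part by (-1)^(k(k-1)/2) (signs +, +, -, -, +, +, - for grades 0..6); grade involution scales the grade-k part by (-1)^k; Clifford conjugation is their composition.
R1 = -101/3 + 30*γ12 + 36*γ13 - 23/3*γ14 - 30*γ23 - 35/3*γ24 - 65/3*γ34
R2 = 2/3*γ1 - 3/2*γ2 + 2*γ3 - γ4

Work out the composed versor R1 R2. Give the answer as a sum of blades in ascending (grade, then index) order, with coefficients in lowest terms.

Distribute over the terms of R2 (each basis-blade product reordered to ascending indices, repeated generators contracted through their squares):
R1 (2/3*γ1) = -202/9*γ1 + 20*γ2 + 24*γ3 - 46/9*γ4 - 20*γ123 - 70/9*γ124 - 130/9*γ134
R1 (-3/2*γ2) = 45*γ1 + 101/2*γ2 + 45*γ3 + 35/2*γ4 + 54*γ123 - 23/2*γ124 + 65/2*γ234
R1 (2*γ3) = -72*γ1 + 60*γ2 - 202/3*γ3 - 130/3*γ4 + 60*γ123 + 46/3*γ134 + 70/3*γ234
R1 (-γ4) = -23/3*γ1 - 35/3*γ2 - 65/3*γ3 + 101/3*γ4 - 30*γ124 - 36*γ134 + 30*γ234
Summing the partial products and collecting blades:
Answer: -514/9*γ1 + 713/6*γ2 - 20*γ3 + 49/18*γ4 + 94*γ123 - 887/18*γ124 - 316/9*γ134 + 515/6*γ234


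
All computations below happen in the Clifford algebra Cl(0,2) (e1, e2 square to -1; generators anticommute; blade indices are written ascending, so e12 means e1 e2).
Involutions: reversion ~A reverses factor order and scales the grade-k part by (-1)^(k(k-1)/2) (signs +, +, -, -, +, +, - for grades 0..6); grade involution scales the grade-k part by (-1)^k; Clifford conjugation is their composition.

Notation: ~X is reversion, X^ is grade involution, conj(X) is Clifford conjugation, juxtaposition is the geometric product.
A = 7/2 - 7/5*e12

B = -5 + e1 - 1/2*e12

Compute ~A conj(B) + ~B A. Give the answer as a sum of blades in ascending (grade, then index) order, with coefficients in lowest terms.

first term: -91/5 - 7/2*e1 - 7/5*e2 - 21/4*e12
second term: -84/5 + 7/2*e1 + 7/5*e2 + 35/4*e12
Answer: -35 + 7/2*e12


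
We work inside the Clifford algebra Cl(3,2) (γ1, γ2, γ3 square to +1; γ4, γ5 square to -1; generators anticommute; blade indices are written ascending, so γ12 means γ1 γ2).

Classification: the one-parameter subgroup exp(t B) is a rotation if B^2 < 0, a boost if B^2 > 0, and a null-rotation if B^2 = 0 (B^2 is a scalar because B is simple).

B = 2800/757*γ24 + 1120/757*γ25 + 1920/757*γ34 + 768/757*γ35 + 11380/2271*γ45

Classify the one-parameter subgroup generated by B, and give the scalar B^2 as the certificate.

B^2 term by term: the squares give (2800/757)^2*(γ24)^2 + (1120/757)^2*(γ25)^2 + (1920/757)^2*(γ34)^2 + (768/757)^2*(γ35)^2 + (11380/2271)^2*(γ45)^2 = 7840000/573049*(+1) + 1254400/573049*(+1) + 3686400/573049*(+1) + 589824/573049*(+1) + 129504400/5157441*(-1) = -16/9 (each basis 2-blade squares to minus the product of its generators' squares); cross terms between blades sharing an index anticommute and cancel; the commuting (index-disjoint) pairs give grade-4 terms 2*c*c'*(blade product), which cancel blade by blade — γ2345: -4300800/573049 + 4300800/573049 = 0 — confirming B is simple. So B^2 = -16/9.
Answer: rotation, certificate B^2 = -16/9. Check the certificate: B^2 = -16/9, and that sign is decisive whatever form B takes.


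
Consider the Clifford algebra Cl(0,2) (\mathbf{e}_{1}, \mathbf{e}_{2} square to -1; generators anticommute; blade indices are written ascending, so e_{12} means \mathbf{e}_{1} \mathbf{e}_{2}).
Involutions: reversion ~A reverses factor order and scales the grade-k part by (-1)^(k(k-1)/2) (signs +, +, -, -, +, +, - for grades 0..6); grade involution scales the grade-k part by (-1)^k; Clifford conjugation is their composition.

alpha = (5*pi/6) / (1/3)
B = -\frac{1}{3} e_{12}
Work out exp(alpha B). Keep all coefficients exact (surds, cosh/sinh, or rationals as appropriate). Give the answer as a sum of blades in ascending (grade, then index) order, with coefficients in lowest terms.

B^2 = (-\frac{1}{3})^2*(e_{12})^2 = \frac{1}{9}*(-1) = -\frac{1}{9} (a basis 2-blade squares to minus the product of its generators' squares).
B^2 = -\frac{1}{9} — B^2 < 0, so the exponential closes trigonometrically: l = \frac{1}{3}, alpha*l = \frac{5 \pi}{6}, so exp(alpha B) = cos(\frac{5 \pi}{6}) + (sin(\frac{5 \pi}{6})/(\frac{1}{3}))*B = - \frac{\sqrt{3}}{2} + (\frac{3}{2})*B.
Answer: - \frac{\sqrt{3}}{2} - \frac{1}{2} e_{12}


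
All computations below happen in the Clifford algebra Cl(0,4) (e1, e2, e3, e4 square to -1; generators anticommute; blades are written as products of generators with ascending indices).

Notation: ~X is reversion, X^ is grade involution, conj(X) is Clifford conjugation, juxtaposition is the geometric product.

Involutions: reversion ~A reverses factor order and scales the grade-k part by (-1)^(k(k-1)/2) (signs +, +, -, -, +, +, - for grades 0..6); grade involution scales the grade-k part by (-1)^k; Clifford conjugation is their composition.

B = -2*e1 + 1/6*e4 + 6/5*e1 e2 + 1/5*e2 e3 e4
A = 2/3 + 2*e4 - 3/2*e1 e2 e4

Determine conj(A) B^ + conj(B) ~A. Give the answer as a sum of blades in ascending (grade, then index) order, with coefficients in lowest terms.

first term: -1/3 + 4/3*e1 + 76/45*e4 + 11/20*e1 e2 + 3/10*e1 e3 + 4*e1 e4 - 2/5*e2 e3 + 3*e2 e4 - 12/5*e1 e2 e4 - 2/15*e2 e3 e4
second term: 1/3 + 4/3*e1 + 76/45*e4 - 11/20*e1 e2 - 3/10*e1 e3 + 4*e1 e4 - 2/5*e2 e3 - 3*e2 e4 - 12/5*e1 e2 e4 + 2/15*e2 e3 e4
Answer: 8/3*e1 + 152/45*e4 + 8*e1 e4 - 4/5*e2 e3 - 24/5*e1 e2 e4


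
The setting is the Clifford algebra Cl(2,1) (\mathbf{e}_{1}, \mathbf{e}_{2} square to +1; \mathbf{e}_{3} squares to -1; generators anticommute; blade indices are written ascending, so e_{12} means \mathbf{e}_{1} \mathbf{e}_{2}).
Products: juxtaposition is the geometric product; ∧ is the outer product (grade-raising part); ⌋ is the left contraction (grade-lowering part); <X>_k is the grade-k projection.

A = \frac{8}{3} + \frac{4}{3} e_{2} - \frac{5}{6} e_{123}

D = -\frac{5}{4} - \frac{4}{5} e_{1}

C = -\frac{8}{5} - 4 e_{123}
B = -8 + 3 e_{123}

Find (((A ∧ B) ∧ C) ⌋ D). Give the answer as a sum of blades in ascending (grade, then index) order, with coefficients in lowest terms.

step 1: -\frac{64}{3} - \frac{32}{3} e_{2} + \frac{44}{3} e_{123}
step 2: \frac{512}{15} + \frac{256}{15} e_{2} + \frac{928}{15} e_{123}
step 3: -\frac{128}{3} - \frac{2048}{75} e_{1}
Answer: -\frac{128}{3} - \frac{2048}{75} e_{1}


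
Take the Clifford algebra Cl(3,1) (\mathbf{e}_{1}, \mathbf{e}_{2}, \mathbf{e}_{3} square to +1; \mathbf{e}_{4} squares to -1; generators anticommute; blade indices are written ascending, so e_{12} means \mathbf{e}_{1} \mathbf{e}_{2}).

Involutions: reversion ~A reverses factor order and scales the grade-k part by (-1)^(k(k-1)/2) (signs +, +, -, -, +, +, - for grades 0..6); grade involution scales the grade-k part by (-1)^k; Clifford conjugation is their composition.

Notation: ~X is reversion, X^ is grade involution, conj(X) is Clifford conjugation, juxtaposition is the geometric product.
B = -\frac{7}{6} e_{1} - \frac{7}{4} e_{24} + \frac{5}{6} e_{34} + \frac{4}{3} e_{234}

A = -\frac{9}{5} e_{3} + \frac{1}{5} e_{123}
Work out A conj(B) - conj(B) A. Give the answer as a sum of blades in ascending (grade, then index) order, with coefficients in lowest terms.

first term: \frac{3}{2} e_{4} + \frac{21}{10} e_{13} - \frac{4}{15} e_{14} + \frac{7}{30} e_{23} + \frac{12}{5} e_{24} - \frac{1}{6} e_{124} - \frac{7}{20} e_{134} + \frac{63}{20} e_{234}
second term: -\frac{3}{2} e_{4} - \frac{21}{10} e_{13} + \frac{4}{15} e_{14} + \frac{7}{30} e_{23} + \frac{12}{5} e_{24} + \frac{1}{6} e_{124} + \frac{7}{20} e_{134} + \frac{63}{20} e_{234}
Answer: 3 e_{4} + \frac{21}{5} e_{13} - \frac{8}{15} e_{14} - \frac{1}{3} e_{124} - \frac{7}{10} e_{134}


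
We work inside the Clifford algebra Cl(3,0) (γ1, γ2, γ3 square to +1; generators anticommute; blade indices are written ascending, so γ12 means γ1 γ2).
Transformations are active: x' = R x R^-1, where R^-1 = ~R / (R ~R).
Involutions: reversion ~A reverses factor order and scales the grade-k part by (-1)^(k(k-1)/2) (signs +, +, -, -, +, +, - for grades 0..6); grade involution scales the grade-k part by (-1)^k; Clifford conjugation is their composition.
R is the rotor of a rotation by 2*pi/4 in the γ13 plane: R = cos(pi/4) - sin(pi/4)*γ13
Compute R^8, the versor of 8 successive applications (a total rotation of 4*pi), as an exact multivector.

Rotor phase runs at HALF the rotation angle; powers of one rotor simply add phase, so after 8 steps in γ13 the phase is 8*pi/4 = 2*pi and R^8 = cos(2*pi) - sin(2*pi)*γ13.
cos(2*pi) = 1 and sin(2*pi) = 0, so R^8 = 1. The total rotation 4*pi is 2 full turns, so every vector returns to itself, yet the rotor is +1, back on the identity sheet (an even number of 2*pi turns).
Answer: 1


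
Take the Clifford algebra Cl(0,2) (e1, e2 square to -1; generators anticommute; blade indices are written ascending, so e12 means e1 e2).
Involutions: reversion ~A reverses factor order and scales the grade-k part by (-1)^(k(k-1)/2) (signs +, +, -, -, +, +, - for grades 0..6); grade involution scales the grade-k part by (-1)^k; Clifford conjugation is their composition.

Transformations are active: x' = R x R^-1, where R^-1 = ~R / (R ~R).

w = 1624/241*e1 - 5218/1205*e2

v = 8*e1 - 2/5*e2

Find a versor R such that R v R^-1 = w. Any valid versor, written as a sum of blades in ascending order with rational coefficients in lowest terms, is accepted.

Here q(v) = q(w) = -1604/25; the classical choice R = v + w = 3552/241*e1 - 1140/241*e2 then realises v -> w under the sandwich.
Answer: 3552/241*e1 - 1140/241*e2


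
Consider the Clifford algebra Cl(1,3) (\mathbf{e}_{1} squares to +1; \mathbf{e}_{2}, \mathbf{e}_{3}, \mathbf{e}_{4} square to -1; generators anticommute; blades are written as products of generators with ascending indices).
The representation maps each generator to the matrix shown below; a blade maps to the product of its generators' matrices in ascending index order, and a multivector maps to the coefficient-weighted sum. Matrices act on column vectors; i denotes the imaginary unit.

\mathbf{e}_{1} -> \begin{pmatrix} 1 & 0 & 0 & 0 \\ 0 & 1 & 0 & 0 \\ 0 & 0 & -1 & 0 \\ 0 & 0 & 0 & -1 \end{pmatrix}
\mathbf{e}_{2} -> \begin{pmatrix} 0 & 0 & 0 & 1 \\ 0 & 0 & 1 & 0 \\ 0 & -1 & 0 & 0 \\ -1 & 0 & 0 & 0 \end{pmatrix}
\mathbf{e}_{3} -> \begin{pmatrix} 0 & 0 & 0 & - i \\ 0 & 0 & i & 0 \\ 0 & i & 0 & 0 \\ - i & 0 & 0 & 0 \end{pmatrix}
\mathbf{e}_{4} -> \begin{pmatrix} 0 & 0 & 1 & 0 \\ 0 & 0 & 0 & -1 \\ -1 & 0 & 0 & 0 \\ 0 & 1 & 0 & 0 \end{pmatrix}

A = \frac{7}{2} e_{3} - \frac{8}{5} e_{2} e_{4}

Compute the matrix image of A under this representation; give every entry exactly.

Bivector images (products of the table entries): rho(e_{2} e_{4}) = rho(\mathbf{e}_{2})rho(\mathbf{e}_{4}) = \begin{pmatrix} 0 & 1 & 0 & 0 \\ -1 & 0 & 0 & 0 \\ 0 & 0 & 0 & 1 \\ 0 & 0 & -1 & 0 \end{pmatrix}.
M = (\frac{7}{2})*rho(e_{3}) + (-\frac{8}{5})*rho(e_{2} e_{4}), summed entrywise:
Answer: \begin{pmatrix} 0 & - \frac{8}{5} & 0 & - \frac{7 i}{2} \\ \frac{8}{5} & 0 & \frac{7 i}{2} & 0 \\ 0 & \frac{7 i}{2} & 0 & - \frac{8}{5} \\ - \frac{7 i}{2} & 0 & \frac{8}{5} & 0 \end{pmatrix}


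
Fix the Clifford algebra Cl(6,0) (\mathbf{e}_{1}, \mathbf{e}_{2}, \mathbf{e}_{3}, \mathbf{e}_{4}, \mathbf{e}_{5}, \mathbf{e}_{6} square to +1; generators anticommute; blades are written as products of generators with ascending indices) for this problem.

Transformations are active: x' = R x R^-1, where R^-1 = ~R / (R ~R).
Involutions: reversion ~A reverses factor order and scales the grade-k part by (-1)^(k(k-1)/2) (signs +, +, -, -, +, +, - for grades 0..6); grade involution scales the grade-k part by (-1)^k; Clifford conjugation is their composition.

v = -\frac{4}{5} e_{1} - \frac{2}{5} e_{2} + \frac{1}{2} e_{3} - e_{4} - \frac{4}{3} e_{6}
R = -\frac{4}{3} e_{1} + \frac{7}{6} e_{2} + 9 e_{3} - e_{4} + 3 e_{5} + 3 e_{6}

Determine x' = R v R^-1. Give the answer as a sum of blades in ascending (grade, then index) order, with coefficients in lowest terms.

~R = -\frac{4}{3} e_{1} + \frac{7}{6} e_{2} + 9 e_{3} - e_{4} + 3 e_{5} + 3 e_{6}, and R ~R = \frac{3713}{36}, so R^-1 = ~R / (\frac{3713}{36}).
R v = \frac{21}{10} + \frac{22}{15} e_{1} e_{2} + \frac{98}{15} e_{1} e_{3} + \frac{8}{15} e_{1} e_{4} + \frac{12}{5} e_{1} e_{5} + \frac{188}{45} e_{1} e_{6} + \frac{251}{60} e_{2} e_{3} - \frac{47}{30} e_{2} e_{4} + \frac{6}{5} e_{2} e_{5} - \frac{16}{45} e_{2} e_{6} - \frac{17}{2} e_{3} e_{4} - \frac{3}{2} e_{3} e_{5} - \frac{27}{2} e_{3} e_{6} + 3 e_{4} e_{5} + \frac{13}{3} e_{4} e_{6} - 4 e_{5} e_{6}
Answer: \frac{13844}{18565} e_{1} + \frac{8308}{18565} e_{2} - \frac{4957}{37130} e_{3} + \frac{17809}{18565} e_{4} + \frac{2268}{18565} e_{5} + \frac{81064}{55695} e_{6}
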